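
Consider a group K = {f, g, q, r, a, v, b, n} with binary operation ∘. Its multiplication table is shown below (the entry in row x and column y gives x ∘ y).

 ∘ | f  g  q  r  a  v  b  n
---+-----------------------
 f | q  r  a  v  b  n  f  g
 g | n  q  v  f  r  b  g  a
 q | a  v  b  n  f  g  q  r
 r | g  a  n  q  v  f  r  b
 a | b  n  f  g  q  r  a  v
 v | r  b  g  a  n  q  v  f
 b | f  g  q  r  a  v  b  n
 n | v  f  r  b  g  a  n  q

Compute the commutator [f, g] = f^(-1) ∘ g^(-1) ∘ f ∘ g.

Identity is b; from the table f^(-1) = a and g^(-1) = v.
a ∘ v = r
r ∘ f = g
g ∘ g = q

q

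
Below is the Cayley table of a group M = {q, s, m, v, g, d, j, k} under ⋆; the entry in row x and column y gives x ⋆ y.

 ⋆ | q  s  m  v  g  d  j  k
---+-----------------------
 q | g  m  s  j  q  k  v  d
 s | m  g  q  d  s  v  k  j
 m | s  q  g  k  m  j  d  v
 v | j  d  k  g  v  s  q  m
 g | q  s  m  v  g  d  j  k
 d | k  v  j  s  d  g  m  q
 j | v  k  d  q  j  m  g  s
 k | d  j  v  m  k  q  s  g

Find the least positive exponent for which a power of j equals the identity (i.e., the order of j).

2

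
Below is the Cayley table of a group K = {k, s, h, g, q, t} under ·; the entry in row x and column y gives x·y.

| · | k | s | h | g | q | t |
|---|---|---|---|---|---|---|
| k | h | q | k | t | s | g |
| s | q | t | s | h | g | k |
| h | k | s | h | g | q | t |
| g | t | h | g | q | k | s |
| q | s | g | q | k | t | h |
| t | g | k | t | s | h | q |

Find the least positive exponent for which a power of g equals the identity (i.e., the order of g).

6

The identity element is h (its row matches the header).
g^1 = g
g^2 = g·g = q
g^3 = q·g = k
g^4 = k·g = t
g^5 = t·g = s
g^6 = s·g = h
The first power of g equal to the identity is g^6, so ord(g) = 6.
(Structurally, K here is isomorphic to the cyclic group Z_6.)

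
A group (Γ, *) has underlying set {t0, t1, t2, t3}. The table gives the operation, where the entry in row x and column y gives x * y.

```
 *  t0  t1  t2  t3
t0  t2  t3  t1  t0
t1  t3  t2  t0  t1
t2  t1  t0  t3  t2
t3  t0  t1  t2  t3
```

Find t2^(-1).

t2

First locate the identity: row t3 matches the header, so t3 is the identity.
Scan row t2 for t3: t2 * t2 = t3. Hence t2^(-1) = t2.
(Structurally, Γ here is isomorphic to the cyclic group Z_4.)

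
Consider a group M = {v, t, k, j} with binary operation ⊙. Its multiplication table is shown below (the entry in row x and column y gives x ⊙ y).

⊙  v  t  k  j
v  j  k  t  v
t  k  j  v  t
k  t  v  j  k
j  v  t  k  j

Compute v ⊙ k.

t

Read row v, column k: v ⊙ k = t.
(Structurally, M here is isomorphic to the Klein four-group V_4.)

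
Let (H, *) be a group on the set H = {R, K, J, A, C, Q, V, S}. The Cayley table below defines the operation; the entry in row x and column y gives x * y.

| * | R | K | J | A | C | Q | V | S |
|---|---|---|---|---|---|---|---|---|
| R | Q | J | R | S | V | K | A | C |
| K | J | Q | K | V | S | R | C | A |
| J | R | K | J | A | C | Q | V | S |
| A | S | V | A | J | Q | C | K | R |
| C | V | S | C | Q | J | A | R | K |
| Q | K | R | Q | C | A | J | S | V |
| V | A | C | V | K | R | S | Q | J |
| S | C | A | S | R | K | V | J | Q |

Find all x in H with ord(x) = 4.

{K, R, S, V}

Identity is J. Compute the order of each non-identity element by repeated multiplication:
  R: R → Q → K → J  (order 4)
  K: K → Q → R → J  (order 4)
  A: A → J  (order 2)
  C: C → J  (order 2)
  Q: Q → J  (order 2)
  V: V → Q → S → J  (order 4)
  S: S → Q → V → J  (order 4)
Elements of order 4: {K, R, S, V}.
(Structurally, H here is isomorphic to Z_2 x Z_4.)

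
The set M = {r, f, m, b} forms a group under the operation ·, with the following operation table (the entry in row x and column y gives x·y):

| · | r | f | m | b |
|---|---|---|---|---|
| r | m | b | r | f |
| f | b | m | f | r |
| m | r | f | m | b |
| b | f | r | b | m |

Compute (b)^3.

b^1 = b
b^2 = b·b = m
b^3 = m·b = b

b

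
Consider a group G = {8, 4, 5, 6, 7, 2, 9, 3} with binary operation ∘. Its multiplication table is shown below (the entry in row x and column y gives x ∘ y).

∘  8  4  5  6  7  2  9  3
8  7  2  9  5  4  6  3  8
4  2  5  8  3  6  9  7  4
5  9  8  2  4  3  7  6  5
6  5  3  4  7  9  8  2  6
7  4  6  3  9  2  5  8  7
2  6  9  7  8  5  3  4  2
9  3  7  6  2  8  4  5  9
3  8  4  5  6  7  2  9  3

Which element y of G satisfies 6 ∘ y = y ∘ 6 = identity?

First locate the identity: row 3 matches the header, so 3 is the identity.
Scan row 6 for 3: 6 ∘ 4 = 3. Hence 6^(-1) = 4.

4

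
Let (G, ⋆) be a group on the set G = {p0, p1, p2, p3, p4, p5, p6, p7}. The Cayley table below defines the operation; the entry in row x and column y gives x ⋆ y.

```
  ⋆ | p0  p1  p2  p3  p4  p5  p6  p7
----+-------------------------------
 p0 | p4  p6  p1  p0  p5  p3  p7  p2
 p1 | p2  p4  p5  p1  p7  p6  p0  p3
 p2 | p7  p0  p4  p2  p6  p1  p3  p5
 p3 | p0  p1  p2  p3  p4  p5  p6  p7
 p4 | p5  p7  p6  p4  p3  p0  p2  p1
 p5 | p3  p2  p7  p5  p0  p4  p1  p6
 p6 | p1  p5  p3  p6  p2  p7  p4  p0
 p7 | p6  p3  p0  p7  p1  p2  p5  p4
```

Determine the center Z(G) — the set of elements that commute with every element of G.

{p3, p4}

An element z is central iff its row equals its column in the table.
For p7: p7 ⋆ p0 = p6 ≠ p2 = p0 ⋆ p7, so p7 ∉ Z.
Checking each element this way leaves Z(G) = {p3, p4}.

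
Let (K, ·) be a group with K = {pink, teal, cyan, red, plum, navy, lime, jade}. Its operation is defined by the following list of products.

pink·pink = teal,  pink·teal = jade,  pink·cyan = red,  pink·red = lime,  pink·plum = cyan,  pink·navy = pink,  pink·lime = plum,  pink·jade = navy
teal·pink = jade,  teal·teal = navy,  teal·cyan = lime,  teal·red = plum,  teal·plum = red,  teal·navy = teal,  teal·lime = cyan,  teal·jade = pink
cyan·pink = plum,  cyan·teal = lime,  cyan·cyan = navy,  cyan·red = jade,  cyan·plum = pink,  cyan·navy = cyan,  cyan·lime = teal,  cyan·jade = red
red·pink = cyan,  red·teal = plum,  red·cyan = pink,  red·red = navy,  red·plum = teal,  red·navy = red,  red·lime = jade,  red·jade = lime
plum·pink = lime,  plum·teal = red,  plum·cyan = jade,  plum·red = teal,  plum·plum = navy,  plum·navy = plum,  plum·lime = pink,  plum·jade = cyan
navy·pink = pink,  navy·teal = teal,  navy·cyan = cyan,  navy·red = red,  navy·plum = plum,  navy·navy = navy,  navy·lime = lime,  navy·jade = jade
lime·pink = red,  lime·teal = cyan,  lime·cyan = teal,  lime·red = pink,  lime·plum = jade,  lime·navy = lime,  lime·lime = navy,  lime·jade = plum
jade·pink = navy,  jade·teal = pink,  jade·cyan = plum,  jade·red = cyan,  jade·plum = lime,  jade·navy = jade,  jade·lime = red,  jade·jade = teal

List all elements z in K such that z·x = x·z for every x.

An element z is central iff its row equals its column in the table.
For cyan: cyan·jade = red ≠ plum = jade·cyan, so cyan ∉ Z.
Checking each element this way leaves Z(K) = {navy, teal}.
(Structurally, K here is isomorphic to the dihedral group D_4.)

{navy, teal}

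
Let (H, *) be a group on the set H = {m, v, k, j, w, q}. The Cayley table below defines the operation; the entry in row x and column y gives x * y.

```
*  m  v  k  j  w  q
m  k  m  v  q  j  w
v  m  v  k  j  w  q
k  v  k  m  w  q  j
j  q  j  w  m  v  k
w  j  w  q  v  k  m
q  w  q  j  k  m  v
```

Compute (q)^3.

q

q^1 = q
q^2 = q * q = v
q^3 = v * q = q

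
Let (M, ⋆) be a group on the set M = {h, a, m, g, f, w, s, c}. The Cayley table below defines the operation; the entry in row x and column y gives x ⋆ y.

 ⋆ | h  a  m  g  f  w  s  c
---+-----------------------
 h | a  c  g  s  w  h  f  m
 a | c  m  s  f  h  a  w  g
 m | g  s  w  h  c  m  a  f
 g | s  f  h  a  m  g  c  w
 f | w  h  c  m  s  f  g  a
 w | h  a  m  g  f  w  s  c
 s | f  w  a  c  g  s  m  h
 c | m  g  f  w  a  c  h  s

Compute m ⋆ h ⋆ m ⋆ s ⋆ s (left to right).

m ⋆ h = g
g ⋆ m = h
h ⋆ s = f
f ⋆ s = g

g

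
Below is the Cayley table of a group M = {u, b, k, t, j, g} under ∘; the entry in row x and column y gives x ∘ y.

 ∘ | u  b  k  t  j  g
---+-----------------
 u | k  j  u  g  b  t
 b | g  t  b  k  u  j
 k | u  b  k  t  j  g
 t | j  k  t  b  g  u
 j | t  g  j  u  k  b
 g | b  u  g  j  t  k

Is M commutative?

No

t ∘ u = j but u ∘ t = g.
Since t and u do not commute, M is not abelian.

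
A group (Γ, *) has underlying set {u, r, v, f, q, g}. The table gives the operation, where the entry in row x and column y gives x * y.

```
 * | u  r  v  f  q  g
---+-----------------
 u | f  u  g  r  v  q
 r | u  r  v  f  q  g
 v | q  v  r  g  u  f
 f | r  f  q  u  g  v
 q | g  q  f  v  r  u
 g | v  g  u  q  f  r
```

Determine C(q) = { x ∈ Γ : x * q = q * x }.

{q, r}

Compare row q with column q entry by entry.
f * q = g but q * f = v, so f does not.
Collecting the elements that commute with q: C(q) = {q, r}.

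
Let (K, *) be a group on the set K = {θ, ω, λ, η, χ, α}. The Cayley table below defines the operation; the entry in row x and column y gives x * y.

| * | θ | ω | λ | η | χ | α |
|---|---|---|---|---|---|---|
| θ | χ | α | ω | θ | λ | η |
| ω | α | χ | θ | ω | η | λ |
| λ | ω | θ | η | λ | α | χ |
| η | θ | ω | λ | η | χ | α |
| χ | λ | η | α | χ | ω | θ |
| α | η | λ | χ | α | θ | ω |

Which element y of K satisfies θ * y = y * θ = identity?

First locate the identity: row η matches the header, so η is the identity.
Scan row θ for η: θ * α = η. Hence θ^(-1) = α.

α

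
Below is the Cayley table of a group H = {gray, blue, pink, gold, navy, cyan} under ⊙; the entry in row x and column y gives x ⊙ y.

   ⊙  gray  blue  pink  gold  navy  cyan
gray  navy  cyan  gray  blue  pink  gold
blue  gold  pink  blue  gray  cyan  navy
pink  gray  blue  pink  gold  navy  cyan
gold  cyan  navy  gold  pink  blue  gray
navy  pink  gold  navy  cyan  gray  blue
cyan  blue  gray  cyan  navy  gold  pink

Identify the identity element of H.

The identity e satisfies e ⊙ x = x for all x, so its row in the table reproduces the column headers.
Row pink reads: gray, blue, pink, gold, navy, cyan — exactly the header order. So pink is the identity.

pink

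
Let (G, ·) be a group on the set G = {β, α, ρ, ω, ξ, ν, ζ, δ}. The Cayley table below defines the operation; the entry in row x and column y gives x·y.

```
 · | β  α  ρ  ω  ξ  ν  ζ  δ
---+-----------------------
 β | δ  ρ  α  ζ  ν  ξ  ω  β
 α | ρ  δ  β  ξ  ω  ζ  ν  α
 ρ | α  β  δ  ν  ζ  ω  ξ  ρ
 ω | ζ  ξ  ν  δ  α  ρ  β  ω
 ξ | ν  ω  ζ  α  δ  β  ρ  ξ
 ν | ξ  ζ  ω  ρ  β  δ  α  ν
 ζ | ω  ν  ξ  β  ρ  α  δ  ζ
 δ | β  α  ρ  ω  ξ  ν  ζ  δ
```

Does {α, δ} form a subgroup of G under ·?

Yes

{α, δ} contains the identity δ.
Checking products: every product of two elements of {α, δ} (read from the table) lies in {α, δ}, so the set is closed.
In a finite group, a nonempty closed subset is a subgroup. So {α, δ} ≤ G.
(Structurally, G here is isomorphic to the elementary abelian group (Z_2)^3.)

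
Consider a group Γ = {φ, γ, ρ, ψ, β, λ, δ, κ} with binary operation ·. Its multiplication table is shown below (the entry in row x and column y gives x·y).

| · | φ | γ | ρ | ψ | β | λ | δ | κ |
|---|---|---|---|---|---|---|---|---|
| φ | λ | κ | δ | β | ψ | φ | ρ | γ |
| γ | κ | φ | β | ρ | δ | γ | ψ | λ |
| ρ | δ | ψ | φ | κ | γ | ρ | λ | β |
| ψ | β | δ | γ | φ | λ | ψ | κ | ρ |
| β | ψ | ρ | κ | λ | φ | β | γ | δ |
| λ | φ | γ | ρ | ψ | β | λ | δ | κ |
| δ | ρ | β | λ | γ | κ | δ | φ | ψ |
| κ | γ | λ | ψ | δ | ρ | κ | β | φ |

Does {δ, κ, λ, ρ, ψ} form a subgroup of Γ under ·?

No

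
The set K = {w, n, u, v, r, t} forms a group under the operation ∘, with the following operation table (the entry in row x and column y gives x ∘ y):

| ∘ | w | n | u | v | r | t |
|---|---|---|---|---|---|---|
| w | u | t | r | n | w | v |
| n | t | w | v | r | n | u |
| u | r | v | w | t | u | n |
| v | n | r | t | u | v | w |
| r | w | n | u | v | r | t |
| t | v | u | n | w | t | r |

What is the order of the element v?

6

The identity element is r (its row matches the header).
v^1 = v
v^2 = v ∘ v = u
v^3 = u ∘ v = t
v^4 = t ∘ v = w
v^5 = w ∘ v = n
v^6 = n ∘ v = r
The first power of v equal to the identity is v^6, so ord(v) = 6.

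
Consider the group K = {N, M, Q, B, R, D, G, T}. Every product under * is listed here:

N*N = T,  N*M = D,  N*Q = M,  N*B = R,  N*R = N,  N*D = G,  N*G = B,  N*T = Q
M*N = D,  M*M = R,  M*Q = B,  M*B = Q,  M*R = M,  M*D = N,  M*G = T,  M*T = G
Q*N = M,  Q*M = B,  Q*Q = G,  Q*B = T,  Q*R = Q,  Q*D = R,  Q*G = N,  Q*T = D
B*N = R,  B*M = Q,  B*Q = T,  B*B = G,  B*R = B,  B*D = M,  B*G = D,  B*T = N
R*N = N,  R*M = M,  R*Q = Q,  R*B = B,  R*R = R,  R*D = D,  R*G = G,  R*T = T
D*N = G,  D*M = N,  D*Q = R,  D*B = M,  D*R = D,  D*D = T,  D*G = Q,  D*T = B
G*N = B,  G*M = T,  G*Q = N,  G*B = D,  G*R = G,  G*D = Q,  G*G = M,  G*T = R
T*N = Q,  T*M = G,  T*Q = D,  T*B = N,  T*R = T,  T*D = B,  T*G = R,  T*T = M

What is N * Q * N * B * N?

D

N * Q = M
M * N = D
D * B = M
M * N = D
(Structurally, K here is isomorphic to the cyclic group Z_8.)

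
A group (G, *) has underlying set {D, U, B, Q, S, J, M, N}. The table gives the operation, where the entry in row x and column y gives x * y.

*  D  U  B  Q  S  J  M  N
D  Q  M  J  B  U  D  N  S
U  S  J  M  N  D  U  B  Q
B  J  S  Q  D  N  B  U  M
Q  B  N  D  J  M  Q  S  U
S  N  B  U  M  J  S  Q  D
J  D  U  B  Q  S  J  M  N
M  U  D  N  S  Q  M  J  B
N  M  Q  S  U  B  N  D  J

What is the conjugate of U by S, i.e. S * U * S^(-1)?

N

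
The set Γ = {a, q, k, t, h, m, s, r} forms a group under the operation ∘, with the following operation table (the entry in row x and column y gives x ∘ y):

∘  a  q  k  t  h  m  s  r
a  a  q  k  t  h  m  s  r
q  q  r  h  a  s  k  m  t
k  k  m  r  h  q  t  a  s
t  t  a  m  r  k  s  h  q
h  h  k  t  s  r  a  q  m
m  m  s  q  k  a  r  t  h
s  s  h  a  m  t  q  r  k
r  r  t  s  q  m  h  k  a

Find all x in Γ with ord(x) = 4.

{h, k, m, q, s, t}

Identity is a. Compute the order of each non-identity element by repeated multiplication:
  q: q → r → t → a  (order 4)
  k: k → r → s → a  (order 4)
  t: t → r → q → a  (order 4)
  h: h → r → m → a  (order 4)
  m: m → r → h → a  (order 4)
  s: s → r → k → a  (order 4)
  r: r → a  (order 2)
Elements of order 4: {h, k, m, q, s, t}.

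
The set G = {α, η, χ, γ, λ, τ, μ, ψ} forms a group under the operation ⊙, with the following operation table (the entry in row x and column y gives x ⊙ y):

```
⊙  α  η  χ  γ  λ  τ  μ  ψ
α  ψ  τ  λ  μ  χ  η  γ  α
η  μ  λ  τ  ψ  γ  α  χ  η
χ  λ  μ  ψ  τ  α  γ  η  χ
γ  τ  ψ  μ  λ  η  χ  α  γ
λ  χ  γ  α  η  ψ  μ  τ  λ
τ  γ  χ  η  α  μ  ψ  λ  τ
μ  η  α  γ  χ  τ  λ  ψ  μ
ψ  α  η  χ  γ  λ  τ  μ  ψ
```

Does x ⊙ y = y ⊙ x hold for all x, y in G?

η ⊙ χ = τ but χ ⊙ η = μ.
Since η and χ do not commute, G is not abelian.

No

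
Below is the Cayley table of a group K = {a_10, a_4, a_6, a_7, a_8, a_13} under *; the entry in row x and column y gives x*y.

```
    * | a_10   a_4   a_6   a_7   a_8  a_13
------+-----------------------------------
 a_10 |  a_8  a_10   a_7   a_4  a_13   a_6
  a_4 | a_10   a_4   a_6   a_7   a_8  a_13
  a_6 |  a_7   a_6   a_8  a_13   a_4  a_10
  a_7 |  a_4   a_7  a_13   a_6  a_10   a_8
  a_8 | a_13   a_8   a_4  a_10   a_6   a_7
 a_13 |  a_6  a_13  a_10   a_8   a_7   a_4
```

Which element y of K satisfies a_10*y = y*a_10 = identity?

First locate the identity: row a_4 matches the header, so a_4 is the identity.
Scan row a_10 for a_4: a_10*a_7 = a_4. Hence a_10^(-1) = a_7.

a_7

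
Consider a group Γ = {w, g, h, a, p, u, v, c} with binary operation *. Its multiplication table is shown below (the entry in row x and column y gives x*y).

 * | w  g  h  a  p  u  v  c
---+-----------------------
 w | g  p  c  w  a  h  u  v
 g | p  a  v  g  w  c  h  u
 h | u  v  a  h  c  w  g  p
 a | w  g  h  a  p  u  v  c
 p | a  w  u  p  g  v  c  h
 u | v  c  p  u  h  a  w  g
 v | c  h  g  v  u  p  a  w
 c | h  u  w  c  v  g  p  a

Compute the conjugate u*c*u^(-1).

c

The identity is a. In row u, the entry a sits in column u, so u^(-1) = u.
u*c = g
g*u = c
(Structurally, Γ here is isomorphic to the dihedral group D_4.)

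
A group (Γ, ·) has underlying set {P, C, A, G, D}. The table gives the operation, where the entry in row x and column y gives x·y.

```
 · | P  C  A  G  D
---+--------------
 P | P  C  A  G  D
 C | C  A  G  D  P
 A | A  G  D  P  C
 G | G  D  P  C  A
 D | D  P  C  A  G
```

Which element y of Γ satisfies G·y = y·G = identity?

First locate the identity: row P matches the header, so P is the identity.
Scan row G for P: G·A = P. Hence G^(-1) = A.

A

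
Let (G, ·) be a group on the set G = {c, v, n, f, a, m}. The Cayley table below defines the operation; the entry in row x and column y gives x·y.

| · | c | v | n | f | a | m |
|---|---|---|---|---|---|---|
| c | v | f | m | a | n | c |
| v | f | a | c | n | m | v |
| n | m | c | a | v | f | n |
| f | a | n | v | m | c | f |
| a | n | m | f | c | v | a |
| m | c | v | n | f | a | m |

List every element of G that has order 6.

{c, n}

Identity is m. Compute the order of each non-identity element by repeated multiplication:
  c: c → v → f → a → n → m  (order 6)
  v: v → a → m  (order 3)
  n: n → a → f → v → c → m  (order 6)
  f: f → m  (order 2)
  a: a → v → m  (order 3)
Elements of order 6: {c, n}.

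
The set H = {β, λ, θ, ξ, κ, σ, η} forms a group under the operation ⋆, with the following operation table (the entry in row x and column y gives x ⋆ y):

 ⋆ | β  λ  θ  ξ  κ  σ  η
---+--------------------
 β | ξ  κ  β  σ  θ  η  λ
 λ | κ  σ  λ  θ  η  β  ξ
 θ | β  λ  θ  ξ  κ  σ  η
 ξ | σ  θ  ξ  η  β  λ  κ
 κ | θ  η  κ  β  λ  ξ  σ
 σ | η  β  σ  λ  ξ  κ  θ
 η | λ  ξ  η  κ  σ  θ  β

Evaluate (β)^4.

η

β^1 = β
β^2 = β ⋆ β = ξ
β^3 = ξ ⋆ β = σ
β^4 = σ ⋆ β = η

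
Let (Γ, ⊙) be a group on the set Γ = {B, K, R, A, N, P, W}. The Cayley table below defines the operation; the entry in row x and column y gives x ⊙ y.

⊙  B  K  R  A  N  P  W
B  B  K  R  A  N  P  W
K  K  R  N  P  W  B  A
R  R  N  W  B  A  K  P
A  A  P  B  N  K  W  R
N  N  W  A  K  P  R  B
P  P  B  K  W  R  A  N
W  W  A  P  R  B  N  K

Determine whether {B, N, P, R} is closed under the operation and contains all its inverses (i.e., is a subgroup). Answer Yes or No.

R ⊙ R = W, which is not in {B, N, P, R}.
The subset is not closed under ⊙, so it is not a subgroup.
(Structurally, Γ here is isomorphic to the cyclic group Z_7.)

No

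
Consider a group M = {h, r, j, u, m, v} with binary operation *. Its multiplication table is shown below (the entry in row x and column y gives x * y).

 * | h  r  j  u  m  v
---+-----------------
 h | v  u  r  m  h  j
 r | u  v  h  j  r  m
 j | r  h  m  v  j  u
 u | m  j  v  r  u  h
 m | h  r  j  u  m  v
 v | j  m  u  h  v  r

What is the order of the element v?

3

The identity element is m (its row matches the header).
v^1 = v
v^2 = v * v = r
v^3 = r * v = m
The first power of v equal to the identity is v^3, so ord(v) = 3.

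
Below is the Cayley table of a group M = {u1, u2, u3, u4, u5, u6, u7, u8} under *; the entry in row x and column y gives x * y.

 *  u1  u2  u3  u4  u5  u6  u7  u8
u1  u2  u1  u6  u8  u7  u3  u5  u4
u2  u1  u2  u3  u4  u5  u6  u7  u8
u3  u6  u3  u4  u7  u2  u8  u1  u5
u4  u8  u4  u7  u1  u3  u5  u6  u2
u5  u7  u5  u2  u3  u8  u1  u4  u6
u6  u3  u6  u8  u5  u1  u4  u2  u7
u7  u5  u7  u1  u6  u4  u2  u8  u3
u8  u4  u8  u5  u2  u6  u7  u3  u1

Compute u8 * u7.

u3

Read row u8, column u7: u8 * u7 = u3.
(Structurally, M here is isomorphic to the cyclic group Z_8.)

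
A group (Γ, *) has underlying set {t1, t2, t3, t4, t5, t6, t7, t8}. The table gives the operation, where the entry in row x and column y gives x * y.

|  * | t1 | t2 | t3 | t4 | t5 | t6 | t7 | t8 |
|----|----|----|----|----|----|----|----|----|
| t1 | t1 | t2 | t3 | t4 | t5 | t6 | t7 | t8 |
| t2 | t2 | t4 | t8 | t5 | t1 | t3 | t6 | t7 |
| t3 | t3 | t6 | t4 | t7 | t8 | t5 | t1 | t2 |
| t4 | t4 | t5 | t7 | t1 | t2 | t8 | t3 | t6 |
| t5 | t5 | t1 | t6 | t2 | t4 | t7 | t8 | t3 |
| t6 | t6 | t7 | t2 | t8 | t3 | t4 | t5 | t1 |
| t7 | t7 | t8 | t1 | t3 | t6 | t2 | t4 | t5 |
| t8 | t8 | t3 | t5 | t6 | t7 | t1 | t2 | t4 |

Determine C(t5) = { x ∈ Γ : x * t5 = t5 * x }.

Compare row t5 with column t5 entry by entry.
t2 * t5 = t1 = t5 * t2, so t2 commutes with t5.
t3 * t5 = t8 but t5 * t3 = t6, so t3 does not.
Collecting the elements that commute with t5: C(t5) = {t1, t2, t4, t5}.

{t1, t2, t4, t5}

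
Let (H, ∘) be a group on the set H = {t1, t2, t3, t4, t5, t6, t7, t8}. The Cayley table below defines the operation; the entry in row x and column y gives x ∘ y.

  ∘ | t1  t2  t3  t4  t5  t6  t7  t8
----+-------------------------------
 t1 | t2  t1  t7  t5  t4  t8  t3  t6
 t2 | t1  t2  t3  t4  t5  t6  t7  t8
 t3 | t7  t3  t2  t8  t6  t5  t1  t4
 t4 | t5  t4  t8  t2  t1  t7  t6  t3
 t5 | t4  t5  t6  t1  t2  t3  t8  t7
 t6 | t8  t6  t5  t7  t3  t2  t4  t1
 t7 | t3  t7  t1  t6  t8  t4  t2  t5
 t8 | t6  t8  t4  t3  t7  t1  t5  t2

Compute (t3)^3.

t3^1 = t3
t3^2 = t3 ∘ t3 = t2
t3^3 = t2 ∘ t3 = t3

t3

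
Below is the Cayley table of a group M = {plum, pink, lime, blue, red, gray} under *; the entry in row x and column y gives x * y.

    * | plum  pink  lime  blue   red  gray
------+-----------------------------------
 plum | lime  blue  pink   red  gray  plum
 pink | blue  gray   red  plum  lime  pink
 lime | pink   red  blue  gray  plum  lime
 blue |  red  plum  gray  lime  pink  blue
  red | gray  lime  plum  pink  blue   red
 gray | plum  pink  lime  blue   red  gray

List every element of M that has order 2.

{pink}

Identity is gray. Compute the order of each non-identity element by repeated multiplication:
  plum: plum → lime → pink → blue → red → gray  (order 6)
  pink: pink → gray  (order 2)
  lime: lime → blue → gray  (order 3)
  blue: blue → lime → gray  (order 3)
  red: red → blue → pink → lime → plum → gray  (order 6)
Elements of order 2: {pink}.
(Structurally, M here is isomorphic to the cyclic group Z_6.)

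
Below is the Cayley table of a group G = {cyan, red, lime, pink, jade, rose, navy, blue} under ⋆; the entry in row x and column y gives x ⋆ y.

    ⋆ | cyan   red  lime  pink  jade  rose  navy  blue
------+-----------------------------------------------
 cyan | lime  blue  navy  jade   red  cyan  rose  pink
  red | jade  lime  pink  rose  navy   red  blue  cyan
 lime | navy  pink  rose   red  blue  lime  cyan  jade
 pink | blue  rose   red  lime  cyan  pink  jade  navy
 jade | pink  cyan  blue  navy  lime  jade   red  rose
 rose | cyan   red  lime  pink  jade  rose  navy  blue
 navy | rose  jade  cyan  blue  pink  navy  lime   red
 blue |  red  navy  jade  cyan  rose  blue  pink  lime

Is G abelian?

cyan ⋆ jade = red but jade ⋆ cyan = pink.
Since cyan and jade do not commute, G is not abelian.

No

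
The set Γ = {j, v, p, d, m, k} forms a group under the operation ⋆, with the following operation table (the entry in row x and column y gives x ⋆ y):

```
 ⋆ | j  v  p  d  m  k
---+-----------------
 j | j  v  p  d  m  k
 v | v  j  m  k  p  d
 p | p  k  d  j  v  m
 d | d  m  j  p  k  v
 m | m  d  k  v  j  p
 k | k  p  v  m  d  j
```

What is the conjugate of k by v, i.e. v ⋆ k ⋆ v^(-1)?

m

The identity is j. In row v, the entry j sits in column v, so v^(-1) = v.
v ⋆ k = d
d ⋆ v = m
(Structurally, Γ here is isomorphic to the symmetric group S_3.)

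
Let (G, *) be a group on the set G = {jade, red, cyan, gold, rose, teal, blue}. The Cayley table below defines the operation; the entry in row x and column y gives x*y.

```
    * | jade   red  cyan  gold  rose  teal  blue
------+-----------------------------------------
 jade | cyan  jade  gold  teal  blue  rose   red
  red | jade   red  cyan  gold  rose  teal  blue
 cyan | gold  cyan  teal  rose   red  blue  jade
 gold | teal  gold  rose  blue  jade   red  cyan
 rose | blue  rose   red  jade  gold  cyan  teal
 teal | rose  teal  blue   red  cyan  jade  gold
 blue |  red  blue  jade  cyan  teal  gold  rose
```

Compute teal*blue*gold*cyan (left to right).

teal*blue = gold
gold*gold = blue
blue*cyan = jade

jade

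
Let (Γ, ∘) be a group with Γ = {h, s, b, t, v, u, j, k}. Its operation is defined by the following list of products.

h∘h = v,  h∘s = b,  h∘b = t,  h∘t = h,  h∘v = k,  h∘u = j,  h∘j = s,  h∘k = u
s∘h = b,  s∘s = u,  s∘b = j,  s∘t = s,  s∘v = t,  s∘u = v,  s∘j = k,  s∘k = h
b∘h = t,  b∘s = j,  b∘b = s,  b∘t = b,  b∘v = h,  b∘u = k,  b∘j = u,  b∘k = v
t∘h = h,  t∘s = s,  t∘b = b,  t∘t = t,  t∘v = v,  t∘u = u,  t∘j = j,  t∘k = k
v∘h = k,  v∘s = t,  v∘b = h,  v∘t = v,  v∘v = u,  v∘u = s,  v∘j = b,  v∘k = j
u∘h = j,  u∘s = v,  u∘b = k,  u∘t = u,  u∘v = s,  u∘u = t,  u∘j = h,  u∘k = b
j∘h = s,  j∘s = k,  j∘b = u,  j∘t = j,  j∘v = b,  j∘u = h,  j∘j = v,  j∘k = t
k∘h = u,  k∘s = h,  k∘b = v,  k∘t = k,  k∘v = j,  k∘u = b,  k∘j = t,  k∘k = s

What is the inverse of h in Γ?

First locate the identity: row t matches the header, so t is the identity.
Scan row h for t: h ∘ b = t. Hence h^(-1) = b.

b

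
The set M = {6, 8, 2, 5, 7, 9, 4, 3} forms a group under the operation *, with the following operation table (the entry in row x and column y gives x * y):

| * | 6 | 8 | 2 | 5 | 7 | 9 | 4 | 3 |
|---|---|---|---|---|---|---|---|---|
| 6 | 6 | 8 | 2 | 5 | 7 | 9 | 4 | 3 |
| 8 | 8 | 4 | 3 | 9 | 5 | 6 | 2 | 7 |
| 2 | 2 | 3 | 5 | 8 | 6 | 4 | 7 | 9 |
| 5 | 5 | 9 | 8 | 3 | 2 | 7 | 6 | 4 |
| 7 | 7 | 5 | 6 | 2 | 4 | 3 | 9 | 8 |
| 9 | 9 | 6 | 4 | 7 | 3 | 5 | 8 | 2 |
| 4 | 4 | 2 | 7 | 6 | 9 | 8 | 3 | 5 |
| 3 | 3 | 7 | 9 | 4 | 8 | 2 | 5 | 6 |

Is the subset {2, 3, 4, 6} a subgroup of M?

2 * 2 = 5, which is not in {2, 3, 4, 6}.
The subset is not closed under *, so it is not a subgroup.
(Structurally, M here is isomorphic to the cyclic group Z_8.)

No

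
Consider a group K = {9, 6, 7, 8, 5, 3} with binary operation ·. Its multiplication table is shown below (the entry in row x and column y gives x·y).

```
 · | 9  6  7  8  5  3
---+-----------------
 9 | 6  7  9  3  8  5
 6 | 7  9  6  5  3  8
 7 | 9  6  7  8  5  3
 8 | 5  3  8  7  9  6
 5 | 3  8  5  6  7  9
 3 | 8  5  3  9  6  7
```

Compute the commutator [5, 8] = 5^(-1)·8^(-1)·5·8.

Identity is 7; from the table 5^(-1) = 5 and 8^(-1) = 8.
5·8 = 6
6·5 = 3
3·8 = 9

9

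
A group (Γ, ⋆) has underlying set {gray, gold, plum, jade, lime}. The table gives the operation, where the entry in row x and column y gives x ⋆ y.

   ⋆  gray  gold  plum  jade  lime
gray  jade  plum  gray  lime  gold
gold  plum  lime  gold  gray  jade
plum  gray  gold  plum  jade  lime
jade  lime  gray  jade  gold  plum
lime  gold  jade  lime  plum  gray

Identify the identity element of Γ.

The identity e satisfies e ⋆ x = x for all x, so its row in the table reproduces the column headers.
Row plum reads: gray, gold, plum, jade, lime — exactly the header order. So plum is the identity.
(Structurally, Γ here is isomorphic to the cyclic group Z_5.)

plum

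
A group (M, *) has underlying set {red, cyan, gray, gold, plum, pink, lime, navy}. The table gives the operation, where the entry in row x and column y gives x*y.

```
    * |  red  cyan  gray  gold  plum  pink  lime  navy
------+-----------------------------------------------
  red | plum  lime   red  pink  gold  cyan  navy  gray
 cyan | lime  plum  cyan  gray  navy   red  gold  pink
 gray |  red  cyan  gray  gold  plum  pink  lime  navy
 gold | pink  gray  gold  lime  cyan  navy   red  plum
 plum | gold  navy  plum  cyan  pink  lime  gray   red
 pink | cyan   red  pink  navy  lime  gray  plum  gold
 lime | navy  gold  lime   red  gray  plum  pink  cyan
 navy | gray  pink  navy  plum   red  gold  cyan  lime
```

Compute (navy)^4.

navy^1 = navy
navy^2 = navy*navy = lime
navy^3 = lime*navy = cyan
navy^4 = cyan*navy = pink

pink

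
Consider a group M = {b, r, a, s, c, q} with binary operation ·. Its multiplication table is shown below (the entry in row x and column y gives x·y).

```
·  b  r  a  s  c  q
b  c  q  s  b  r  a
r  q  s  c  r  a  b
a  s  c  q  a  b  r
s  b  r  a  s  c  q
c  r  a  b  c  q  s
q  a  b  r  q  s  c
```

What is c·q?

s

Read row c, column q: c·q = s.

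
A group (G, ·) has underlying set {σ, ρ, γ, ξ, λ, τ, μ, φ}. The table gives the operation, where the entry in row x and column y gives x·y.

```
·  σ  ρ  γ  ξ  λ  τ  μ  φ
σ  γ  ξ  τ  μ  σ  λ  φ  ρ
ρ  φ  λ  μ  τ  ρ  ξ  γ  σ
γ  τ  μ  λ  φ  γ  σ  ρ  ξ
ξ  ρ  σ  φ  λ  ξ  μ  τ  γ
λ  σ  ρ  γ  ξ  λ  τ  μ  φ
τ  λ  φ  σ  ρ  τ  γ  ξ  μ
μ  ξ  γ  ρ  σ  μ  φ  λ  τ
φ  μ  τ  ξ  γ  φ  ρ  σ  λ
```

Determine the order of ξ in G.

2

The identity element is λ (its row matches the header).
ξ^1 = ξ
ξ^2 = ξ·ξ = λ
The first power of ξ equal to the identity is ξ^2, so ord(ξ) = 2.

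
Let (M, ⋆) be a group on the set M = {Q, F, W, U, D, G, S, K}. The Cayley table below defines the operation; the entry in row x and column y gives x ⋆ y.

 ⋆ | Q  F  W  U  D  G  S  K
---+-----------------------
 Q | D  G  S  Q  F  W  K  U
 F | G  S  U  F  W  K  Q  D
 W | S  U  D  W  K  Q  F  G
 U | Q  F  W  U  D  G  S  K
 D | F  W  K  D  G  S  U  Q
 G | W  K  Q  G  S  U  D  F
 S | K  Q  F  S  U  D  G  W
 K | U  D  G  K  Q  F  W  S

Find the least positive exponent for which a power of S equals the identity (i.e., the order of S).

4

The identity element is U (its row matches the header).
S^1 = S
S^2 = S ⋆ S = G
S^3 = G ⋆ S = D
S^4 = D ⋆ S = U
The first power of S equal to the identity is S^4, so ord(S) = 4.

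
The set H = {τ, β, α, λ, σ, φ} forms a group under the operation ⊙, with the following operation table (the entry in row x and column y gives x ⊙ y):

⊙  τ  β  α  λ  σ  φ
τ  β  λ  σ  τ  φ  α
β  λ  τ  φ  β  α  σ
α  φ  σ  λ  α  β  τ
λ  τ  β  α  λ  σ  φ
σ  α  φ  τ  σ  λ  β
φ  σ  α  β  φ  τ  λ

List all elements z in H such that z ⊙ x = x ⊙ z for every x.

{λ}

An element z is central iff its row equals its column in the table.
For σ: σ ⊙ β = φ ≠ α = β ⊙ σ, so σ ∉ Z.
Checking each element this way leaves Z(H) = {λ}.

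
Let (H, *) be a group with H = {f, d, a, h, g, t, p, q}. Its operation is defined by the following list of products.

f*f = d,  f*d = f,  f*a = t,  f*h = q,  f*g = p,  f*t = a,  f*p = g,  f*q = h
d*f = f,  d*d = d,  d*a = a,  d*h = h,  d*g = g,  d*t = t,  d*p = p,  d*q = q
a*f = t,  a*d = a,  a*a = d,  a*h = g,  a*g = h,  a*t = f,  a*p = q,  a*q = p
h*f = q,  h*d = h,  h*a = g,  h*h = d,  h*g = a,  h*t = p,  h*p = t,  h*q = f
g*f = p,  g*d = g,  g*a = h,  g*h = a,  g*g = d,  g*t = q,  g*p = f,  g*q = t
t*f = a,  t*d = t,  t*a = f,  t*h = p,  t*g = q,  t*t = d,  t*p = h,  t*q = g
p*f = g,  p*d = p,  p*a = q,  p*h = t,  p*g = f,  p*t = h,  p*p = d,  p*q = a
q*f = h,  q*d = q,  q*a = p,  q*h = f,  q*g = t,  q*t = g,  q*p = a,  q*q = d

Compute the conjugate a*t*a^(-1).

t

The identity is d. In row a, the entry d sits in column a, so a^(-1) = a.
a*t = f
f*a = t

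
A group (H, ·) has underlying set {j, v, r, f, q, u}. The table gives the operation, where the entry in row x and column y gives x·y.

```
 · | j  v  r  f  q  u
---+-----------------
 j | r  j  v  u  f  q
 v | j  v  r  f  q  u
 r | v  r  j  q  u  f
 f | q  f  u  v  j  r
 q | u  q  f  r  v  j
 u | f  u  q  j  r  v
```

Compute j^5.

j^1 = j
j^2 = j·j = r
j^3 = r·j = v
j^4 = v·j = j
j^5 = j·j = r
(Structurally, H here is isomorphic to the symmetric group S_3.)

r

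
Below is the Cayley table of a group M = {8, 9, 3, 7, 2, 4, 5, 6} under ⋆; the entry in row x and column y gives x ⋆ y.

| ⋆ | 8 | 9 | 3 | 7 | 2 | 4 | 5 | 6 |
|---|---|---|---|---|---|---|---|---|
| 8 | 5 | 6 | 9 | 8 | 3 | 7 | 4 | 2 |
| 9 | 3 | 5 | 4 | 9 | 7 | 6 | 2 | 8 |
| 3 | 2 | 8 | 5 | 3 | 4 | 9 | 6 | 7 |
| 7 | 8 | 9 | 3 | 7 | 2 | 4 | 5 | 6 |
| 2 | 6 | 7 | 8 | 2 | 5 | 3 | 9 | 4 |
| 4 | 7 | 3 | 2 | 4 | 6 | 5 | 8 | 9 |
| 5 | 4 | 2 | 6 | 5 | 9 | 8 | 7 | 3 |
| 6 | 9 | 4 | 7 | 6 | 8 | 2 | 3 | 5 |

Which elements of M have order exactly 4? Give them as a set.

{2, 3, 4, 6, 8, 9}

Identity is 7. Compute the order of each non-identity element by repeated multiplication:
  8: 8 → 5 → 4 → 7  (order 4)
  9: 9 → 5 → 2 → 7  (order 4)
  3: 3 → 5 → 6 → 7  (order 4)
  2: 2 → 5 → 9 → 7  (order 4)
  4: 4 → 5 → 8 → 7  (order 4)
  5: 5 → 7  (order 2)
  6: 6 → 5 → 3 → 7  (order 4)
Elements of order 4: {2, 3, 4, 6, 8, 9}.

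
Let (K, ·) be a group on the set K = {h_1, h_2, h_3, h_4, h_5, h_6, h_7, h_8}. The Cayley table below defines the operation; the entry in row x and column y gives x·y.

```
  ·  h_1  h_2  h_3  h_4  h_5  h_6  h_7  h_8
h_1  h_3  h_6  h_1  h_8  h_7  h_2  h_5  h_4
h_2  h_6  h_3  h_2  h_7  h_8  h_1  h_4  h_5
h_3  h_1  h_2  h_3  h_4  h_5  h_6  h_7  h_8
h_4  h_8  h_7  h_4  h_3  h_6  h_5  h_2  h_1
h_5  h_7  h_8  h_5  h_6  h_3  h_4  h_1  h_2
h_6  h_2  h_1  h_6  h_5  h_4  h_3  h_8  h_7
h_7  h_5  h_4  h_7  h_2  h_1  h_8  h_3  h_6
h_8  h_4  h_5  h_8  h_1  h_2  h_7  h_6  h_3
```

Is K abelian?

Check whether the table is symmetric across its main diagonal.
Every entry (row x, col y) equals the entry (row y, col x), so K is abelian.

Yes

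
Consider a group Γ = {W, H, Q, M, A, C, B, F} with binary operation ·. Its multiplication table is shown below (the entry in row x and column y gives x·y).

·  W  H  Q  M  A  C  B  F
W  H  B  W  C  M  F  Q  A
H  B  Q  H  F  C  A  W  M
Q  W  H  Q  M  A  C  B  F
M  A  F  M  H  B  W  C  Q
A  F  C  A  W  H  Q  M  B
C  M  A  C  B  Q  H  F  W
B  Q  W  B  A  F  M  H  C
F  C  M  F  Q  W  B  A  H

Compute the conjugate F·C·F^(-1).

The identity is Q. In row F, the entry Q sits in column M, so F^(-1) = M.
F·C = B
B·M = A
(Structurally, Γ here is isomorphic to the quaternion group Q_8.)

A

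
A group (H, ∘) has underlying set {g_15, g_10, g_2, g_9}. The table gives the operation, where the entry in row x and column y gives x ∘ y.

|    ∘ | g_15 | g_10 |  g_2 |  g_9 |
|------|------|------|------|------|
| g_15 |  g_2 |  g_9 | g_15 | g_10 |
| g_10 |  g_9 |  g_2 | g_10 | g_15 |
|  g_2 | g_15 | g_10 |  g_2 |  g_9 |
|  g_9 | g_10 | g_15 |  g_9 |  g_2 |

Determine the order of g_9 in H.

2

The identity element is g_2 (its row matches the header).
g_9^1 = g_9
g_9^2 = g_9 ∘ g_9 = g_2
The first power of g_9 equal to the identity is g_9^2, so ord(g_9) = 2.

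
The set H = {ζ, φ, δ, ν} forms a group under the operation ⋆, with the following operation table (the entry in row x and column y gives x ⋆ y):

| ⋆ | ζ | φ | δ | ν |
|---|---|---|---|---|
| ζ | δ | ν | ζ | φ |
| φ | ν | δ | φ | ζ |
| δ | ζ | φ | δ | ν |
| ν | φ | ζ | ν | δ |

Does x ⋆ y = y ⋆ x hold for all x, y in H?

Check whether the table is symmetric across its main diagonal.
Every entry (row x, col y) equals the entry (row y, col x), so H is abelian.

Yes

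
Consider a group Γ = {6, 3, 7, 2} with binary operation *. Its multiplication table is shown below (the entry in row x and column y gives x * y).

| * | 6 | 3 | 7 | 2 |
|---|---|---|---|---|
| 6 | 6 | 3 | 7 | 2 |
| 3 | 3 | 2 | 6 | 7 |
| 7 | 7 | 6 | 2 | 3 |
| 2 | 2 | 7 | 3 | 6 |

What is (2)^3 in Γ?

2^1 = 2
2^2 = 2 * 2 = 6
2^3 = 6 * 2 = 2

2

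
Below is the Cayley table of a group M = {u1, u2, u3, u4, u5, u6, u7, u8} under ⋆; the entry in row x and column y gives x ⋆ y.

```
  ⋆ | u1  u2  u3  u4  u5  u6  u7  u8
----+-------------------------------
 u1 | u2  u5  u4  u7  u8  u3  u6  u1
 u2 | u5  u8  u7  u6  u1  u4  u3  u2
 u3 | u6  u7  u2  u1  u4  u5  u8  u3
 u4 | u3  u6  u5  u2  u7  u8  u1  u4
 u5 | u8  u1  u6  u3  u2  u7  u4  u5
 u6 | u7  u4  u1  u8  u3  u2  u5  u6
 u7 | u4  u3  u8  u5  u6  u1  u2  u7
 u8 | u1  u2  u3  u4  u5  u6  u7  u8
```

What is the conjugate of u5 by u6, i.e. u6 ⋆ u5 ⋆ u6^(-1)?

The identity is u8. In row u6, the entry u8 sits in column u4, so u6^(-1) = u4.
u6 ⋆ u5 = u3
u3 ⋆ u4 = u1

u1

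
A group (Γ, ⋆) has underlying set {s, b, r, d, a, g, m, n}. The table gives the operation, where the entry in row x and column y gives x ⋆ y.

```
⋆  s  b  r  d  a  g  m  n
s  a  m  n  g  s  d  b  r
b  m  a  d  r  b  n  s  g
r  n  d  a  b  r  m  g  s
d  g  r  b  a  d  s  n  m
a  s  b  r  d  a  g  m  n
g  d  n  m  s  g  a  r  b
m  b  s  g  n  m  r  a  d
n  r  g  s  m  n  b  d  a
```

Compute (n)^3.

n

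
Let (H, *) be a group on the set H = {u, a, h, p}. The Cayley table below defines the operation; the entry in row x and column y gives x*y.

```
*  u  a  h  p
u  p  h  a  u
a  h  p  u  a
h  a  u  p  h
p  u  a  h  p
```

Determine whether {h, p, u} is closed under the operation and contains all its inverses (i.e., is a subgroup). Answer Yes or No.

h*u = a, which is not in {h, p, u}.
The subset is not closed under *, so it is not a subgroup.

No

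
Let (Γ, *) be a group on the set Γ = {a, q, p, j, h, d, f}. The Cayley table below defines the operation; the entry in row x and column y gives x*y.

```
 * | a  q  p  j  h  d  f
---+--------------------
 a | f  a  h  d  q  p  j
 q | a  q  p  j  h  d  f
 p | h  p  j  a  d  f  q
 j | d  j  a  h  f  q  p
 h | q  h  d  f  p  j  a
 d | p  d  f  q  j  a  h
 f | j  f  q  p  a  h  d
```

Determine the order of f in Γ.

The identity element is q (its row matches the header).
f^1 = f
f^2 = f*f = d
f^3 = d*f = h
f^4 = h*f = a
f^5 = a*f = j
f^6 = j*f = p
f^7 = p*f = q
The first power of f equal to the identity is f^7, so ord(f) = 7.
(Structurally, Γ here is isomorphic to the cyclic group Z_7.)

7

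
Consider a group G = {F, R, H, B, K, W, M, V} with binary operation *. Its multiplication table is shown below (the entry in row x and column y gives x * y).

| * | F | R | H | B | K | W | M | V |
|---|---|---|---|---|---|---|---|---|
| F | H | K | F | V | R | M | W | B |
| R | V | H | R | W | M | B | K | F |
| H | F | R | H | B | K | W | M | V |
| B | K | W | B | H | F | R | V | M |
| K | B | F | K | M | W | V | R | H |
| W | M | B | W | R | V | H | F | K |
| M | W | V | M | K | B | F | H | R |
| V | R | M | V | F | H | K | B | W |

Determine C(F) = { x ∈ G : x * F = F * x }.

Compare row F with column F entry by entry.
M * F = W = F * M, so M commutes with F.
R * F = V but F * R = K, so R does not.
Collecting the elements that commute with F: C(F) = {F, H, M, W}.

{F, H, M, W}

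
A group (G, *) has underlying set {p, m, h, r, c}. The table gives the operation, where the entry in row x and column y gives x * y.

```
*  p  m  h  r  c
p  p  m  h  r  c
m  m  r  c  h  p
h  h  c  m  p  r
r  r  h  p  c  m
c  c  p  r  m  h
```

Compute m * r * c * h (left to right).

m * r = h
h * c = r
r * h = p

p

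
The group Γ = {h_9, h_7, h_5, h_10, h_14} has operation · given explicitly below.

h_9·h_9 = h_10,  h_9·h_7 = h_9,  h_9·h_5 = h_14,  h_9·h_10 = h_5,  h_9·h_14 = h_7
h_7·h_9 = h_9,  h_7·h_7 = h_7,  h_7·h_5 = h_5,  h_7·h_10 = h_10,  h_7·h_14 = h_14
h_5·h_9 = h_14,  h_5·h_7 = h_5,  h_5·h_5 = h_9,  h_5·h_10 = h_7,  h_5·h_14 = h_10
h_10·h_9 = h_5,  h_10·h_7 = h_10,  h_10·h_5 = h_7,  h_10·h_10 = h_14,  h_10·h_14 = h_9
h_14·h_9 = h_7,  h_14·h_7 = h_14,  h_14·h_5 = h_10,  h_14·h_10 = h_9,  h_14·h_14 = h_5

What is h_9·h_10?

h_5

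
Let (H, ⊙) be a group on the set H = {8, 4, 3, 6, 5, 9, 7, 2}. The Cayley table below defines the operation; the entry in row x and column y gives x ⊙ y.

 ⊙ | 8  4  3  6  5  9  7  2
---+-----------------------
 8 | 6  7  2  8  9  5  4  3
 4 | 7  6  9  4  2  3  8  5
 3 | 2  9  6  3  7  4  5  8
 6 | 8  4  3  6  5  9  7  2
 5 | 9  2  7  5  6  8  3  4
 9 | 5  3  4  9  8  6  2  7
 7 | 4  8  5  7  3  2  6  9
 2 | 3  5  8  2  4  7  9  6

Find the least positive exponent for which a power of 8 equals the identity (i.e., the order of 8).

2

The identity element is 6 (its row matches the header).
8^1 = 8
8^2 = 8 ⊙ 8 = 6
The first power of 8 equal to the identity is 8^2, so ord(8) = 2.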